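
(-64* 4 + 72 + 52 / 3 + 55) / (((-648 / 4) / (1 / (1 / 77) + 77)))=25795 / 243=106.15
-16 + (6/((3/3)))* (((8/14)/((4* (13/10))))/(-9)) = -4388/273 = -16.07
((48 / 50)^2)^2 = 331776 / 390625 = 0.85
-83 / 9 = -9.22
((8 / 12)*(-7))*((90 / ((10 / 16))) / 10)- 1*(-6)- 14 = -376 / 5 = -75.20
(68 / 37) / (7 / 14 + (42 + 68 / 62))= 0.04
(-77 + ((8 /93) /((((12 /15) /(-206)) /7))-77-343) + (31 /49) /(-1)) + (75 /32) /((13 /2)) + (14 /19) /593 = -652.32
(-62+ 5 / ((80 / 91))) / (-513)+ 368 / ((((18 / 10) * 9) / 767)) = 429031823 / 24624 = 17423.32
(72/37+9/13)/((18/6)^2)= 141/481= 0.29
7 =7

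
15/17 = 0.88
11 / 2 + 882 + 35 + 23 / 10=4624 / 5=924.80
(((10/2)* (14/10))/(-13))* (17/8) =-119/104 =-1.14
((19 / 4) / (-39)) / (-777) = 19 / 121212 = 0.00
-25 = -25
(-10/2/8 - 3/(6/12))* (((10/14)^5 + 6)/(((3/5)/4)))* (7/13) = -27551255/187278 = -147.11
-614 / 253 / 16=-307 / 2024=-0.15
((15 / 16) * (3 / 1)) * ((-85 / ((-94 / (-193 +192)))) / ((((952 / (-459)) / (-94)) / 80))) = -516375 / 56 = -9220.98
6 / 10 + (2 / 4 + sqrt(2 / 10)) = sqrt(5) / 5 + 11 / 10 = 1.55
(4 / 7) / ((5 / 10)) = 8 / 7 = 1.14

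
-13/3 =-4.33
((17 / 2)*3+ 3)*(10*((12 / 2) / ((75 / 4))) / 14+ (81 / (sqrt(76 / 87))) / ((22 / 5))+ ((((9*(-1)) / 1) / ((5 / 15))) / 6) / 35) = 57 / 20+ 1215*sqrt(1653) / 88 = 564.20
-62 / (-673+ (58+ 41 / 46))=2852 / 28249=0.10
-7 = -7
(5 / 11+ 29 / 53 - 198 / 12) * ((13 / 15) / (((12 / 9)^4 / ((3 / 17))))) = -1119339 / 1492480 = -0.75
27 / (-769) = -27 / 769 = -0.04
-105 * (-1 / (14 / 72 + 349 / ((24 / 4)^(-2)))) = 3780 / 452311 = 0.01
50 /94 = 25 /47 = 0.53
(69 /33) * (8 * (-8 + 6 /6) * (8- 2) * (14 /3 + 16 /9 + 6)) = -288512 /33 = -8742.79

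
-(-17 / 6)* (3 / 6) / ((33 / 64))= 272 / 99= 2.75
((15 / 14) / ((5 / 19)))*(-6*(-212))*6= 217512 / 7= 31073.14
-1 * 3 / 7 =-3 / 7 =-0.43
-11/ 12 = -0.92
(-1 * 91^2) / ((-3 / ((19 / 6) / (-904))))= -157339 / 16272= -9.67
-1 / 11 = -0.09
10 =10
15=15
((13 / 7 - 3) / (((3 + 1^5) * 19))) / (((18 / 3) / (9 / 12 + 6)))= -9 / 532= -0.02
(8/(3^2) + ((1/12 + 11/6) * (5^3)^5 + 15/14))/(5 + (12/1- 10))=14739990234869/1764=8356003534.51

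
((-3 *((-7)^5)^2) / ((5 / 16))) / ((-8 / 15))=5084554482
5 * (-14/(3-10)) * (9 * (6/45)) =12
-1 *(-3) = 3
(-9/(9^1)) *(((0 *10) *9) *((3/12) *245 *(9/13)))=0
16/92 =4/23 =0.17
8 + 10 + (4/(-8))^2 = 73/4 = 18.25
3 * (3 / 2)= 9 / 2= 4.50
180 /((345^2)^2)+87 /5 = 5477887579 /314821125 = 17.40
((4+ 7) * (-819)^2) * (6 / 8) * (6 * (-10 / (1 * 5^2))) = -66405339 / 5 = -13281067.80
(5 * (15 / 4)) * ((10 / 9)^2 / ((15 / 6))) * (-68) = -17000 / 27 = -629.63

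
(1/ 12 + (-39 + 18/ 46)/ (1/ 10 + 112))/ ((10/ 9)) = -242331/ 1031320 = -0.23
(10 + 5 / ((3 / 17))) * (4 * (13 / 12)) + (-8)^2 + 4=2107 / 9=234.11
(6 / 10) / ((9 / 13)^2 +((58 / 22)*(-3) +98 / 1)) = 0.01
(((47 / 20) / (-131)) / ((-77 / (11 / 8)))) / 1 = 47 / 146720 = 0.00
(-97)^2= 9409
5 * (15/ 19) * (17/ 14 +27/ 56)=375/ 56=6.70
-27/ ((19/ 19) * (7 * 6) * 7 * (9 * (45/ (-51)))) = 17/ 1470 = 0.01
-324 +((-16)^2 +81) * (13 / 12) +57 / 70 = 17597 / 420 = 41.90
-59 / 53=-1.11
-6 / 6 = -1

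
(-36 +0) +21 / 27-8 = -389 / 9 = -43.22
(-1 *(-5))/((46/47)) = 235/46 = 5.11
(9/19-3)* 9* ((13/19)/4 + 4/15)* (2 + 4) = -107784/1805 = -59.71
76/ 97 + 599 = 58179/ 97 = 599.78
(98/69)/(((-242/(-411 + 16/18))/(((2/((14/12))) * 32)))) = 132.04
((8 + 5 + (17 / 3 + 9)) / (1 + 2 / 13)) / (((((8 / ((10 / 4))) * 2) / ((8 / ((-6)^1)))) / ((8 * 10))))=-10790 / 27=-399.63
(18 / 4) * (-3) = -27 / 2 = -13.50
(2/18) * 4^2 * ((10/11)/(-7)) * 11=-160/63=-2.54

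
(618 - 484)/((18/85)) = 5695/9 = 632.78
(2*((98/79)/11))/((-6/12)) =-392/869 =-0.45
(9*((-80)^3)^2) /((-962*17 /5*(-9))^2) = 1638400000000 /601769961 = 2722.64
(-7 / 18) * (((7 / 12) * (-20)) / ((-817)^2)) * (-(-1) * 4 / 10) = 49 / 18022203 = 0.00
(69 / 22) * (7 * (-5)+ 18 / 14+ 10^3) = 3030.62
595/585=119/117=1.02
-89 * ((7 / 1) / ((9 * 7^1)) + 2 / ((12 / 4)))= -69.22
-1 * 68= -68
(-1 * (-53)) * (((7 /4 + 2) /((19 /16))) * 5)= 15900 /19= 836.84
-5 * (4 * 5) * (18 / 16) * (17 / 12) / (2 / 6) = -3825 / 8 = -478.12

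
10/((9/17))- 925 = -8155/9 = -906.11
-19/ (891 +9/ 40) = -760/ 35649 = -0.02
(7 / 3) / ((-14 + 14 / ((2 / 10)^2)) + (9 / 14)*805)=14 / 5121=0.00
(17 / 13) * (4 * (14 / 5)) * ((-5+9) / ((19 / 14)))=53312 / 1235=43.17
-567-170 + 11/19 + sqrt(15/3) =-13992/19 + sqrt(5) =-734.18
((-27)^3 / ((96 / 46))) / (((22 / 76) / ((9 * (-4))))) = 25804413 / 22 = 1172927.86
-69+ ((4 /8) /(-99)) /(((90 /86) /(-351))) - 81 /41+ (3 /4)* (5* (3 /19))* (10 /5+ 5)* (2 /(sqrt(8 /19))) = -937381 /13530+ 315* sqrt(38) /152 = -56.51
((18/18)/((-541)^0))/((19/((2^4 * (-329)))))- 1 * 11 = -5473/19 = -288.05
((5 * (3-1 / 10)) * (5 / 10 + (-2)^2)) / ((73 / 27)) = 7047 / 292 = 24.13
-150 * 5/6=-125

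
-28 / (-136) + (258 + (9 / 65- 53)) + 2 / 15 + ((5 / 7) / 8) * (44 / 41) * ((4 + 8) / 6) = 391349629 / 1902810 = 205.67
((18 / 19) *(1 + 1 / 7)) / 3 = 48 / 133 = 0.36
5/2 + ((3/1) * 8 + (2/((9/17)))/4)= 247/9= 27.44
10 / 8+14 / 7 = 13 / 4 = 3.25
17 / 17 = 1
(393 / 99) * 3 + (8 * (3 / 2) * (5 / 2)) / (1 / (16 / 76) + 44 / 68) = 70517 / 4037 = 17.47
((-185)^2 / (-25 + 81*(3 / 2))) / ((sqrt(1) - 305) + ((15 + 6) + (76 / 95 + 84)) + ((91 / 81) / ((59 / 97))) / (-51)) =-41708125125 / 23312428891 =-1.79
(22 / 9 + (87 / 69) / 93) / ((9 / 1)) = 15773 / 57753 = 0.27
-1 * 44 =-44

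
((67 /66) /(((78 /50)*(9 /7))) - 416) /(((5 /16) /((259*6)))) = -39887371664 /19305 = -2066167.92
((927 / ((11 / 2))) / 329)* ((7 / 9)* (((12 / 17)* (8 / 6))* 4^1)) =13184 / 8789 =1.50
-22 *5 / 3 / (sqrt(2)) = -55 *sqrt(2) / 3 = -25.93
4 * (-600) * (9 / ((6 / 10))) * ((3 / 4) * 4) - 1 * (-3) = -107997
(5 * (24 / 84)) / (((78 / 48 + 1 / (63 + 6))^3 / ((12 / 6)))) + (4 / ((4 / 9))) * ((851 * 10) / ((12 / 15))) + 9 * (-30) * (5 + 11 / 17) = 3324034809362313 / 35281958950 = 94213.44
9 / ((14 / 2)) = 9 / 7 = 1.29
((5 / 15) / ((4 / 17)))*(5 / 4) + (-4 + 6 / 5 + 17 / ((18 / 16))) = 10139 / 720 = 14.08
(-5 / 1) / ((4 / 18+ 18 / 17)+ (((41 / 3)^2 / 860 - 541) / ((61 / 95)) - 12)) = 2675460 / 456391579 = 0.01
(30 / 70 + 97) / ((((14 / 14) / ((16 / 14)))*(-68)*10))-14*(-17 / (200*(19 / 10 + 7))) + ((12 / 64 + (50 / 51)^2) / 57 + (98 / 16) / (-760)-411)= -411.02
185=185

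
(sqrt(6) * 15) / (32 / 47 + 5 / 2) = 1410 * sqrt(6) / 299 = 11.55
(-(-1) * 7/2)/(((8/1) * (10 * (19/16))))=7/190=0.04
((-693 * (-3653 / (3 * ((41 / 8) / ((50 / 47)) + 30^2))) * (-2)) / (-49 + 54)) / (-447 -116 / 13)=1755193440 / 2145141329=0.82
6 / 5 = 1.20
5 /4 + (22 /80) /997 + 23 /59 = 3859039 /2352920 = 1.64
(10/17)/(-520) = -0.00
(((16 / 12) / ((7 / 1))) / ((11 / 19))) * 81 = 26.65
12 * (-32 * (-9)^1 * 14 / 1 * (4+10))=677376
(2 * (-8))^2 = 256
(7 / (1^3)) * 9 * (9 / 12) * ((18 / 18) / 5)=9.45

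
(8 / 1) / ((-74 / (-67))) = 268 / 37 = 7.24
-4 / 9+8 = 68 / 9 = 7.56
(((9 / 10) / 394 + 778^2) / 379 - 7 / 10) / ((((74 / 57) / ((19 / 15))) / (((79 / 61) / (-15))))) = -22660947259851 / 168514391000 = -134.47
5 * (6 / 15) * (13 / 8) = 13 / 4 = 3.25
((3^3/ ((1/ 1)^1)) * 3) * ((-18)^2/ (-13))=-26244/ 13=-2018.77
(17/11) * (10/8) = 85/44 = 1.93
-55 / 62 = -0.89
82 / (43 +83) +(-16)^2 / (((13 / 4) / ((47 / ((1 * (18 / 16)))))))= 898567 / 273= 3291.45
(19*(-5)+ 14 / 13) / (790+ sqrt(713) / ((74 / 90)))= -24009522 / 201606145+ 36963*sqrt(713) / 201606145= -0.11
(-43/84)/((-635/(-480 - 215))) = -5977/10668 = -0.56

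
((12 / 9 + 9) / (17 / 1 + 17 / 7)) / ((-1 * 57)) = -217 / 23256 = -0.01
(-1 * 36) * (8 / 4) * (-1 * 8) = 576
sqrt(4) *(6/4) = 3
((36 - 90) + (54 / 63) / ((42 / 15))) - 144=-9687 / 49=-197.69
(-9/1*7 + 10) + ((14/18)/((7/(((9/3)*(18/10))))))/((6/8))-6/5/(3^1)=-263/5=-52.60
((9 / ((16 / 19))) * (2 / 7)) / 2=171 / 112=1.53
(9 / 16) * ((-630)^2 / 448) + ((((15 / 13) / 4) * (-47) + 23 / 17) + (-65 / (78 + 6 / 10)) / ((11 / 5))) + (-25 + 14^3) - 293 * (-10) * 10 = 7949950554929 / 244578048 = 32504.76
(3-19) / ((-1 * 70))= 8 / 35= 0.23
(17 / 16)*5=85 / 16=5.31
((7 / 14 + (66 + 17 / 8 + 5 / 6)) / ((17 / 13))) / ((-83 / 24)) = -21671 / 1411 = -15.36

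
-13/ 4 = -3.25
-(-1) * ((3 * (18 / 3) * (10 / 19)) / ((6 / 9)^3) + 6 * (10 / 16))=2715 / 76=35.72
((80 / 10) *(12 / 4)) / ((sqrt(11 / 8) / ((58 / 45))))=928 *sqrt(22) / 165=26.38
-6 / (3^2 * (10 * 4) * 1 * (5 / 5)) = -1 / 60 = -0.02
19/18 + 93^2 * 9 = 1401157/18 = 77842.06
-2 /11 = -0.18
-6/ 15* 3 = -6/ 5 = -1.20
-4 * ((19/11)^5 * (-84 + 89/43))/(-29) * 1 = -34893187108/200830597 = -173.74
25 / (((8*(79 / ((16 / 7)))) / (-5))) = -250 / 553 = -0.45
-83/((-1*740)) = 83/740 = 0.11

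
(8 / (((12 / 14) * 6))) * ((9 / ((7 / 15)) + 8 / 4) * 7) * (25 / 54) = 26075 / 243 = 107.30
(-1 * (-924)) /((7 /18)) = 2376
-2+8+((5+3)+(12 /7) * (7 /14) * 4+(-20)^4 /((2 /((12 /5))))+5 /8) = 10753011 /56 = 192018.05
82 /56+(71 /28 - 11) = -7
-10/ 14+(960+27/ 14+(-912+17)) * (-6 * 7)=-19682/ 7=-2811.71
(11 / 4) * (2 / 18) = 11 / 36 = 0.31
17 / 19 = 0.89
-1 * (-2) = 2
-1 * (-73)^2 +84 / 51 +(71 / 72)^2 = -469403263 / 88128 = -5326.38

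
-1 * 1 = -1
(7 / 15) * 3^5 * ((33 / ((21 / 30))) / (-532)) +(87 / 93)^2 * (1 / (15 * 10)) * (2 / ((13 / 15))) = -166745239 / 16615690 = -10.04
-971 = -971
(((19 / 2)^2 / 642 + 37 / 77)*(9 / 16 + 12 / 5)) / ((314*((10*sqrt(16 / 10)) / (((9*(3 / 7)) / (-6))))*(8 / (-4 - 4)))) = 87320043*sqrt(10) / 927197286400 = 0.00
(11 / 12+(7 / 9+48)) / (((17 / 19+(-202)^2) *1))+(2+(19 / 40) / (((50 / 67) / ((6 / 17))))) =264031715453 / 118619829000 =2.23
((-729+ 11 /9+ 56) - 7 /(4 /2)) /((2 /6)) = -12155 /6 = -2025.83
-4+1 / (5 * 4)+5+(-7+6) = 1 / 20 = 0.05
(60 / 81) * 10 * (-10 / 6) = -1000 / 81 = -12.35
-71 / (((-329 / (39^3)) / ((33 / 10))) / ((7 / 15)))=19714.10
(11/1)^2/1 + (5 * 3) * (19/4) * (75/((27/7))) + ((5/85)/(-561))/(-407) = 7796326895/5175412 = 1506.42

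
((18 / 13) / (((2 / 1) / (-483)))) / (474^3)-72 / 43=-3691882955 / 2204870408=-1.67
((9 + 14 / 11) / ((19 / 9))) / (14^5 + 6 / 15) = 1695 / 187342166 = 0.00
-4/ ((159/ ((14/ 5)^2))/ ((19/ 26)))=-7448/ 51675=-0.14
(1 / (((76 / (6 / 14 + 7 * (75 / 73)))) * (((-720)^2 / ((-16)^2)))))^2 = 421201 / 171797381122500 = 0.00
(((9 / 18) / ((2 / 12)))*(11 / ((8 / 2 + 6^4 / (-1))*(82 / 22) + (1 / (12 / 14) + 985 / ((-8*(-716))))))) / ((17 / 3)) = -18713376 / 15470302855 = -0.00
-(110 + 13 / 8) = -111.62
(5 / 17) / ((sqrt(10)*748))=sqrt(10) / 25432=0.00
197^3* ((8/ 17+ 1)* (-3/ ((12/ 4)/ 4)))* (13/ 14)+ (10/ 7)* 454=-4969415270/ 119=-41759792.18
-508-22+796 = 266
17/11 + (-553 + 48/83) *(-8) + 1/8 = 32291305/7304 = 4421.04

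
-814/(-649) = 74/59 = 1.25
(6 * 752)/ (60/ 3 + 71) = 49.58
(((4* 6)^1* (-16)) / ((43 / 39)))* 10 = -149760 / 43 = -3482.79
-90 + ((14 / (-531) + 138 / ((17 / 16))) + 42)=738914 / 9027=81.86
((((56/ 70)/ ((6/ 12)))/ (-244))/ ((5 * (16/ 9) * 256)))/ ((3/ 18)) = -27/ 1561600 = -0.00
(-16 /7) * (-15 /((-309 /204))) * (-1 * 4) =65280 /721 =90.54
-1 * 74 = -74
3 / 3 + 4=5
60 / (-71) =-60 / 71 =-0.85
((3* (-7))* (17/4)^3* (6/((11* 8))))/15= -103173/14080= -7.33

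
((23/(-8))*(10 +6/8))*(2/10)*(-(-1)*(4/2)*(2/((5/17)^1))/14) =-16813/2800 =-6.00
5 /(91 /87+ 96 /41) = 17835 /12083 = 1.48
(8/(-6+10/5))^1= -2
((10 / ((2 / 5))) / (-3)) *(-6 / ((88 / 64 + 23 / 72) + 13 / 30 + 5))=9000 / 1283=7.01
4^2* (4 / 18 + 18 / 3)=896 / 9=99.56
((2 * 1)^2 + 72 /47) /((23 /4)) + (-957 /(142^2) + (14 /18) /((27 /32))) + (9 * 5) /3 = 89178150245 /5296740012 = 16.84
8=8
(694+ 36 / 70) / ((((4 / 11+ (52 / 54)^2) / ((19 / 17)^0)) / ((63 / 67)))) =438583167 / 866980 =505.87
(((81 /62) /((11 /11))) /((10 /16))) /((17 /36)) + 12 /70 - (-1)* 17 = 79675 /3689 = 21.60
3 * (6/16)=9/8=1.12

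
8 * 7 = 56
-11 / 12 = -0.92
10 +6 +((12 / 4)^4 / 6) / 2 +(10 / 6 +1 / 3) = 99 / 4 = 24.75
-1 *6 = -6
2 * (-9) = -18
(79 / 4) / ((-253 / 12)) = -0.94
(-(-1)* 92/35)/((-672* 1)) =-23/5880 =-0.00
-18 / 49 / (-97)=18 / 4753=0.00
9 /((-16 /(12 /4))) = -27 /16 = -1.69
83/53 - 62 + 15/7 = -21626/371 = -58.29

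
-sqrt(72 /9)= -2* sqrt(2)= -2.83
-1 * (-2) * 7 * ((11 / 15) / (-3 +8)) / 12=77 / 450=0.17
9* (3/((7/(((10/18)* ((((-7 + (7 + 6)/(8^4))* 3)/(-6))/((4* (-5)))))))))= -85977/229376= -0.37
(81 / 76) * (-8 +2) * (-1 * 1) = 243 / 38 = 6.39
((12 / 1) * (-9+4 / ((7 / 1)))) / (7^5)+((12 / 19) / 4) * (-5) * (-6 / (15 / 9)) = 2.84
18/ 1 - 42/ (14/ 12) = -18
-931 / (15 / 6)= -1862 / 5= -372.40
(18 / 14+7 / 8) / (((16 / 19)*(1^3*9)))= 2299 / 8064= 0.29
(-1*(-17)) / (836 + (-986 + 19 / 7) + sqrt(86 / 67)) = -0.12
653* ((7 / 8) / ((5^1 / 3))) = 13713 / 40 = 342.82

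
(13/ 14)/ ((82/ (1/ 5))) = 13/ 5740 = 0.00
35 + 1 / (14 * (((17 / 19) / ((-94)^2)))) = 88107 / 119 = 740.39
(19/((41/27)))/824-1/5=-31219/168920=-0.18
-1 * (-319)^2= -101761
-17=-17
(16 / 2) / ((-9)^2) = 8 / 81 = 0.10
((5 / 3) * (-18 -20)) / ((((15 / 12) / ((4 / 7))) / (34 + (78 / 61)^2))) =-80619584 / 78141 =-1031.72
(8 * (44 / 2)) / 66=8 / 3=2.67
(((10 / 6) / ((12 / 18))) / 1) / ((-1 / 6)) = -15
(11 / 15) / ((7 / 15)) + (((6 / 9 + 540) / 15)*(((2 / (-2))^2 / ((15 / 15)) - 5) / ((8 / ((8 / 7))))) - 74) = -29303 / 315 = -93.03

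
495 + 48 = 543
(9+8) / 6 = 17 / 6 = 2.83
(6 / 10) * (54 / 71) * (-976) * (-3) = 474336 / 355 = 1336.16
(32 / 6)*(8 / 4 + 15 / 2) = 152 / 3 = 50.67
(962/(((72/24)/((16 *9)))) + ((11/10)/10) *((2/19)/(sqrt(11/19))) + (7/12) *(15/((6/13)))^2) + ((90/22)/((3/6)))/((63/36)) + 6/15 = 46797.24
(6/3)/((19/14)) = 28/19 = 1.47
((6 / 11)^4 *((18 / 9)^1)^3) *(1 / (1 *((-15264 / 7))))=-252 / 775973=-0.00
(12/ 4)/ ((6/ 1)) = 1/ 2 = 0.50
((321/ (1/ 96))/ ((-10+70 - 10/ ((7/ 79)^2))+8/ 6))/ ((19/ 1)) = -2264976/ 1693033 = -1.34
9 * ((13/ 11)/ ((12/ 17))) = 663/ 44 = 15.07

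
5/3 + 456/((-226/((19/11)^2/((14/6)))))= -262217/287133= -0.91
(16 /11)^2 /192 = 4 /363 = 0.01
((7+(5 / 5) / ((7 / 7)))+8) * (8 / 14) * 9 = 576 / 7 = 82.29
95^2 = 9025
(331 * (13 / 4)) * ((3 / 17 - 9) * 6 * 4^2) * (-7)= 108435600 / 17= 6378564.71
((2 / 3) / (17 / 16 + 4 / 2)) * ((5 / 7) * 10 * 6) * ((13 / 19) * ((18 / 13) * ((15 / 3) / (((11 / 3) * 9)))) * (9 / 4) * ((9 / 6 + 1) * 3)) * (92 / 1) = 149040000 / 71687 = 2079.04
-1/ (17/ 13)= -13/ 17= -0.76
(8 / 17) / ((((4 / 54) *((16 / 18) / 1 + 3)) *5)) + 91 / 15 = 57061 / 8925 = 6.39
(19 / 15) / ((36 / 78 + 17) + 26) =247 / 8475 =0.03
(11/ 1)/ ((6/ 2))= 11/ 3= 3.67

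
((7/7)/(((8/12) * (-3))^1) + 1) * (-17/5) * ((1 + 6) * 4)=-238/5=-47.60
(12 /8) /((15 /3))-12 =-117 /10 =-11.70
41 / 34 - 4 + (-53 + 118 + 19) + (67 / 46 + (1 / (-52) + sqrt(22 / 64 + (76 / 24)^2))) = sqrt(5974) / 24 + 1680301 / 20332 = 85.86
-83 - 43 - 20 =-146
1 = 1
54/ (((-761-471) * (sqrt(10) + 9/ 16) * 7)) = 486/ 1336181-864 * sqrt(10)/ 1336181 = -0.00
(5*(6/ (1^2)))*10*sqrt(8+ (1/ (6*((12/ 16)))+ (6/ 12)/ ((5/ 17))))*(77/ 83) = 770*sqrt(8930)/ 83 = 876.67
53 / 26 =2.04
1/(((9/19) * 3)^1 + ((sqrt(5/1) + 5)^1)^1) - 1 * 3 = -36919/13079 - 361 * sqrt(5)/13079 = -2.88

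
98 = 98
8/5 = 1.60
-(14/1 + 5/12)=-173/12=-14.42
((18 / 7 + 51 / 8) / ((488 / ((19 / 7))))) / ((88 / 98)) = 9519 / 171776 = 0.06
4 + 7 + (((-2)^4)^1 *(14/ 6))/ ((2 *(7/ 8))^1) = 97/ 3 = 32.33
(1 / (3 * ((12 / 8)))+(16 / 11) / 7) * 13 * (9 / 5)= 3874 / 385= 10.06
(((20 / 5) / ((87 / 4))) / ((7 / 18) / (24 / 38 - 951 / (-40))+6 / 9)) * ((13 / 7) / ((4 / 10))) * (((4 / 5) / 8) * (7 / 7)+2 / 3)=11092302 / 11566331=0.96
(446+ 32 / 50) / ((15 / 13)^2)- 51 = 533393 / 1875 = 284.48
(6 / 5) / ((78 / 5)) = 1 / 13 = 0.08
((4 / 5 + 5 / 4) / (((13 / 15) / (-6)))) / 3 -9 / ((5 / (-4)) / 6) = 5001 / 130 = 38.47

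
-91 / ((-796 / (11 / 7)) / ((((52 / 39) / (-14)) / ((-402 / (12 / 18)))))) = 143 / 5039874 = 0.00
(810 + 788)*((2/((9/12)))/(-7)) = -12784/21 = -608.76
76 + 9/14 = 1073/14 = 76.64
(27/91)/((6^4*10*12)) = 1/524160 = 0.00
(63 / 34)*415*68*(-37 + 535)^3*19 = 122704438111920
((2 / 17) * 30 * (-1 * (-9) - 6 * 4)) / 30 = -30 / 17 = -1.76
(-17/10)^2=289/100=2.89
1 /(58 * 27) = 1 /1566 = 0.00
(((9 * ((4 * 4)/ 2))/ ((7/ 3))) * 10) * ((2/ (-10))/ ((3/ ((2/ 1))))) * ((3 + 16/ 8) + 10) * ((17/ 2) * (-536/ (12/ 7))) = 1640160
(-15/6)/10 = -1/4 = -0.25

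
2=2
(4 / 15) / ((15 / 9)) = 4 / 25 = 0.16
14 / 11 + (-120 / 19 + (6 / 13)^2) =-170602 / 35321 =-4.83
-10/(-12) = 5/6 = 0.83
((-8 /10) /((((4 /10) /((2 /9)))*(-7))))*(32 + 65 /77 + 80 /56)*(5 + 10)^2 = 489.61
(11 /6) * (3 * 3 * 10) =165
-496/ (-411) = 496/ 411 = 1.21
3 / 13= 0.23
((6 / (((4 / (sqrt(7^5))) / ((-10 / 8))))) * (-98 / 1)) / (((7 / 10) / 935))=24052875 * sqrt(7) / 2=31818962.78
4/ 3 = 1.33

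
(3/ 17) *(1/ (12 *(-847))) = -1/ 57596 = -0.00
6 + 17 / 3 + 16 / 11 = 433 / 33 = 13.12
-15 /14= -1.07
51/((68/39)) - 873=-3375/4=-843.75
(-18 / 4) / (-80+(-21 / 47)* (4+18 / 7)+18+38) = 141 / 844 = 0.17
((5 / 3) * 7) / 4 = 35 / 12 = 2.92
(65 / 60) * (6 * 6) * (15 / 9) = 65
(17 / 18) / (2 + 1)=17 / 54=0.31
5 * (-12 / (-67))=60 / 67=0.90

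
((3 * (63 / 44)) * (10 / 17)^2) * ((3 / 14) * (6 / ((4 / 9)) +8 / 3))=65475 / 12716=5.15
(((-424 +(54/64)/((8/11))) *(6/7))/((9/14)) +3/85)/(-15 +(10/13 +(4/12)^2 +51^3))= -358816341/84420721600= -0.00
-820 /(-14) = 410 /7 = 58.57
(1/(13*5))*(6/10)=3/325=0.01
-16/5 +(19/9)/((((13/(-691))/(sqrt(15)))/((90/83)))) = -131290 * sqrt(15)/1079 - 16/5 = -474.45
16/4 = 4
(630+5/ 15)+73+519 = 3667/ 3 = 1222.33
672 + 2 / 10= 3361 / 5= 672.20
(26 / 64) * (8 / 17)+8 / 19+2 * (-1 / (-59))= 49253 / 76228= 0.65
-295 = -295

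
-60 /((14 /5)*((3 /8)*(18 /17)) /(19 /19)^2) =-3400 /63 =-53.97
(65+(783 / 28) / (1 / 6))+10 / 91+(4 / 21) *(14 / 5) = 637261 / 2730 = 233.43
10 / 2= 5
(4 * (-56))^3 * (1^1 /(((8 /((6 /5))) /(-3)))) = 25288704 /5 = 5057740.80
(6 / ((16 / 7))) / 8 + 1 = 85 / 64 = 1.33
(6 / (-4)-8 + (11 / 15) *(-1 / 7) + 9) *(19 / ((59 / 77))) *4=-53086 / 885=-59.98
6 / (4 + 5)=0.67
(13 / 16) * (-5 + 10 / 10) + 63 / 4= 25 / 2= 12.50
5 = 5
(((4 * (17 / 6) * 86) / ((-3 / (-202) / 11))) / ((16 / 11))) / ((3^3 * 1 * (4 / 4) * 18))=8933551 / 8748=1021.21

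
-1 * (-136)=136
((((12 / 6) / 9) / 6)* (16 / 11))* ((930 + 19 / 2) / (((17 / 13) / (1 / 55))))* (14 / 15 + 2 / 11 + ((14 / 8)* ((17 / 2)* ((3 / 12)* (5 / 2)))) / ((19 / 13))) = 36640964113 / 6964590600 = 5.26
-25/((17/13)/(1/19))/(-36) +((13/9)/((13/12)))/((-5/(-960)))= 2977093/11628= 256.03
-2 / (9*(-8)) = 0.03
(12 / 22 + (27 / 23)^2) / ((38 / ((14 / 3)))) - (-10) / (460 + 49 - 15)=368616 / 1437293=0.26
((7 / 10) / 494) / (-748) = -7 / 3695120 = -0.00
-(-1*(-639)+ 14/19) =-639.74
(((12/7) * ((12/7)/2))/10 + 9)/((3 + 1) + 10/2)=249/245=1.02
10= 10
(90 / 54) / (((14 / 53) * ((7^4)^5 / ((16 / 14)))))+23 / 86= 269777652352226266541 / 1008733830534410916642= 0.27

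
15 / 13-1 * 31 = -388 / 13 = -29.85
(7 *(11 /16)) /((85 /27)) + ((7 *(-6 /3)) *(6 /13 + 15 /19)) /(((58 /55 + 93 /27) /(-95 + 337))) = -41389652997 /44005520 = -940.56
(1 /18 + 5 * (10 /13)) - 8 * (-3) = 27.90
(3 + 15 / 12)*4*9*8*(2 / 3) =816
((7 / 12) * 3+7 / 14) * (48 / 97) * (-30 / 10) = -324 / 97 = -3.34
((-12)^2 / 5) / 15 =48 / 25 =1.92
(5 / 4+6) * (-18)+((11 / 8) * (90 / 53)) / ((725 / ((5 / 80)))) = -64185021 / 491840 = -130.50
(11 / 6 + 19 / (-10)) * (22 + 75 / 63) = -487 / 315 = -1.55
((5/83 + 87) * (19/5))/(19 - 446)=-137294/177205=-0.77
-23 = -23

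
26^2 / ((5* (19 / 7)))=4732 / 95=49.81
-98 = -98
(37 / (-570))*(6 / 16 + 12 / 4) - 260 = -395533 / 1520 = -260.22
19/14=1.36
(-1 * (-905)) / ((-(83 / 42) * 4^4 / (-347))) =6594735 / 10624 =620.74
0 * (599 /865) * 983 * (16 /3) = 0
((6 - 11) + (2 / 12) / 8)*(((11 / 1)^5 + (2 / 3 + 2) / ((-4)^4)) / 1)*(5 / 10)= -400949.91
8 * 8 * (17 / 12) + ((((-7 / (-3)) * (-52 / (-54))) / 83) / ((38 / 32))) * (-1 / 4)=11580760 / 127737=90.66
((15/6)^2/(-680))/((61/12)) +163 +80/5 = 1484969/8296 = 179.00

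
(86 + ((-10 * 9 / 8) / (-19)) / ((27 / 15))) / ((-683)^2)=6561 / 35453164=0.00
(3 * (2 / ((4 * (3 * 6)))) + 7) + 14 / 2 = 169 / 12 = 14.08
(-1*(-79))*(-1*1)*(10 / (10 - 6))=-395 / 2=-197.50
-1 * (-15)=15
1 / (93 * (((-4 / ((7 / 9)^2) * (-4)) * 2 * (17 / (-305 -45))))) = -8575 / 2048976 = -0.00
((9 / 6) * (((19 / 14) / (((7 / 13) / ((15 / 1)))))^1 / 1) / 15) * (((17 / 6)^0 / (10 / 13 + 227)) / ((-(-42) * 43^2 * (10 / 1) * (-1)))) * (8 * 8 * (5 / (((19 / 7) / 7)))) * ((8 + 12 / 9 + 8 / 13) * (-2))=40352 / 114972669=0.00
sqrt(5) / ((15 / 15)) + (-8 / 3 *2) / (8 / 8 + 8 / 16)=-32 / 9 + sqrt(5)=-1.32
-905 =-905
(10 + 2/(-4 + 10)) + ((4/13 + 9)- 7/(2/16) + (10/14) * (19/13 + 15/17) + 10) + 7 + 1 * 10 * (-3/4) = -33395/1326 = -25.18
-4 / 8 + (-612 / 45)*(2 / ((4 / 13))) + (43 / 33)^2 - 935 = -11131781 / 10890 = -1022.20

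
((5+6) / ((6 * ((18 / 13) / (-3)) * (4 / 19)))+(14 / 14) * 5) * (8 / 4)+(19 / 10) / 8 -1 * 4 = -22679 / 720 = -31.50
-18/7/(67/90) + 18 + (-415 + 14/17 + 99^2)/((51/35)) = 875118238/135541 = 6456.48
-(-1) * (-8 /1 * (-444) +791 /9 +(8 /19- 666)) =508607 /171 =2974.31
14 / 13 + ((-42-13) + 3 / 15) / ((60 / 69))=-40263 / 650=-61.94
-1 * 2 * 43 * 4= -344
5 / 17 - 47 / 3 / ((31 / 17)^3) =-3478622 / 1519341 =-2.29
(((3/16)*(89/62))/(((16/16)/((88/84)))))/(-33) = -89/10416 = -0.01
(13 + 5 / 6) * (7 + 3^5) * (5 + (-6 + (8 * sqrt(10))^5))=-10375 / 3 + 33996800000 * sqrt(10) / 3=35835770260.74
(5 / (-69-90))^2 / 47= 25 / 1188207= 0.00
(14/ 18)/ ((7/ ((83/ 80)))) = 0.12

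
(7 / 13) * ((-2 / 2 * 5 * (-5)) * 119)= 20825 / 13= 1601.92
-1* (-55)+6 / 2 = 58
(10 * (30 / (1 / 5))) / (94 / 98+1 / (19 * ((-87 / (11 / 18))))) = 2186919000 / 1397899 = 1564.43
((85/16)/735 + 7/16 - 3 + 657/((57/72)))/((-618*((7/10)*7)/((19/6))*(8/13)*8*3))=-1201594745/20512300032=-0.06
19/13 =1.46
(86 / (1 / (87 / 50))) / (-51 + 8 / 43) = -2.94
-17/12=-1.42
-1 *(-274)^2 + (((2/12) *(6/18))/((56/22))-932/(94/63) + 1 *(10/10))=-1793172515/23688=-75699.62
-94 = -94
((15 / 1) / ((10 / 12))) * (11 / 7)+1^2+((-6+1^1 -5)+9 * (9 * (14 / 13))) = 9693 / 91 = 106.52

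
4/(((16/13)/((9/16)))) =1.83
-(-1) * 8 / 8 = 1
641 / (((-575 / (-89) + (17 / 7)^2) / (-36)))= -1867.20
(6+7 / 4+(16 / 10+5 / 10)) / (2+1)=3.28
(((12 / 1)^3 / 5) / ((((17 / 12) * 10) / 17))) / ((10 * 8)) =648 / 125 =5.18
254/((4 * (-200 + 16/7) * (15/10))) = -889/4152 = -0.21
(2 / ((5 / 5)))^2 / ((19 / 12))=48 / 19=2.53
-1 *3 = -3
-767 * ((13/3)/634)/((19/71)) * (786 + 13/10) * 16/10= -24677.05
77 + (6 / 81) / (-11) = 22867 / 297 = 76.99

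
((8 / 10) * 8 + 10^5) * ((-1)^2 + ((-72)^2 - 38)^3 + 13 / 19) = 1294674949202099712 / 95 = 13628157360022102.23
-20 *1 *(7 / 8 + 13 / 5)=-139 / 2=-69.50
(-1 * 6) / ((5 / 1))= -6 / 5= -1.20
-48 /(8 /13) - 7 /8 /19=-11863 /152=-78.05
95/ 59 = 1.61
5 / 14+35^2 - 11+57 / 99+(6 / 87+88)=17457619 / 13398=1303.00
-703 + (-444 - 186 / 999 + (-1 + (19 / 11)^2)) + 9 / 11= -46110686 / 40293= -1144.38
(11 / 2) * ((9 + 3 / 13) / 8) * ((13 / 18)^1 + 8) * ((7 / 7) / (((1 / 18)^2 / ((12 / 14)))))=1398870 / 91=15372.20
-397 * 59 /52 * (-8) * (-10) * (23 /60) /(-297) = 538729 /11583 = 46.51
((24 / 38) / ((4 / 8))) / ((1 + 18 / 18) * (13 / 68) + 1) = 816 / 893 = 0.91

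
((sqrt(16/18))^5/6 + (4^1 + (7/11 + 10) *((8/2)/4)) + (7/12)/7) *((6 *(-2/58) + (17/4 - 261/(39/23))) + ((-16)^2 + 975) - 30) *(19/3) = 1982992 *sqrt(2)/3393 + 20382003/208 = 98816.92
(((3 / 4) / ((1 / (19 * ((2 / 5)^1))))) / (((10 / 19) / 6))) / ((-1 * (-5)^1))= 3249 / 250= 13.00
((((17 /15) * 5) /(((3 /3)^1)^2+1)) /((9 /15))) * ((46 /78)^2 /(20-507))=-0.00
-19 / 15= -1.27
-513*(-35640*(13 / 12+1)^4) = 11021484375 / 32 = 344421386.72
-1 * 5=-5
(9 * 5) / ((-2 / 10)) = -225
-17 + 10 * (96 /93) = -207 /31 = -6.68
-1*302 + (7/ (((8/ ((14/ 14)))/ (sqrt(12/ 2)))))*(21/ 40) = -300.87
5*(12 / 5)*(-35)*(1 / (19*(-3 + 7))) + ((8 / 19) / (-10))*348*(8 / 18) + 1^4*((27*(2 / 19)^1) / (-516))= -295201 / 24510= -12.04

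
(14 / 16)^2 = 49 / 64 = 0.77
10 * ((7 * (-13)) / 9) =-910 / 9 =-101.11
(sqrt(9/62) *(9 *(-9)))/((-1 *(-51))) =-81 *sqrt(62)/1054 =-0.61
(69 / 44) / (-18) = -23 / 264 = -0.09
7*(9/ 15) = 4.20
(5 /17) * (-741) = -3705 /17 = -217.94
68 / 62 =34 / 31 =1.10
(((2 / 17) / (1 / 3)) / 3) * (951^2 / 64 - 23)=902929 / 544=1659.80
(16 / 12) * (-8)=-32 / 3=-10.67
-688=-688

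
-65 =-65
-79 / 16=-4.94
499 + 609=1108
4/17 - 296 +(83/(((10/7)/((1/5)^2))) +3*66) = -405623/4250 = -95.44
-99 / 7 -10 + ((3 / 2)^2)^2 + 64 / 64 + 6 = -1353 / 112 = -12.08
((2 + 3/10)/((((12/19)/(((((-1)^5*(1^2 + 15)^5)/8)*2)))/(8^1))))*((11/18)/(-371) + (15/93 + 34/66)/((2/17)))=-749751094083584/17078985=-43899042.83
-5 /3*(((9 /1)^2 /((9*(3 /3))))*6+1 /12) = -90.14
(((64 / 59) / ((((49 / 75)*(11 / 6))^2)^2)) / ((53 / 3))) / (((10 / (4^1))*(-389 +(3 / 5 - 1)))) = -5248800000000 / 171288276210748543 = -0.00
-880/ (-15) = 58.67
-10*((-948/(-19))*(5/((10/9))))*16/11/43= -682560/8987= -75.95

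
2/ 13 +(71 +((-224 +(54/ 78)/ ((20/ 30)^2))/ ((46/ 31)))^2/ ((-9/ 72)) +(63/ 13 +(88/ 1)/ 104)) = -128522503945/ 715208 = -179699.48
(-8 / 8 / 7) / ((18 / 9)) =-1 / 14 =-0.07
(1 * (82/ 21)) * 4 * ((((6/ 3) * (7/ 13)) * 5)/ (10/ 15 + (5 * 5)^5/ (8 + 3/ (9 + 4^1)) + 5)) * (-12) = -2105760/ 2475597761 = -0.00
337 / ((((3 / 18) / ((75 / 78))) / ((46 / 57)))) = 387550 / 247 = 1569.03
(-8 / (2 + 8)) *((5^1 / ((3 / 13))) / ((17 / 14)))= -728 / 51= -14.27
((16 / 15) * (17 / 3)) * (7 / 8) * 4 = 952 / 45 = 21.16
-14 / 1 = -14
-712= -712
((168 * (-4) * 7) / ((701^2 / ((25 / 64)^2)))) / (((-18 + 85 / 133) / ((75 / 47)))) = 916453125 / 6826023772544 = 0.00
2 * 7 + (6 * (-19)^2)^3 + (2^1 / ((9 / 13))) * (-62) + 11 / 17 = 1554772250125 / 153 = 10161910131.54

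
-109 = -109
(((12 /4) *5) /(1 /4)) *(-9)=-540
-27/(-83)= 27/83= 0.33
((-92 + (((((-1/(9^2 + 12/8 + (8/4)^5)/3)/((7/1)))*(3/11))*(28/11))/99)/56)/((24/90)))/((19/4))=-8833075025/121614801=-72.63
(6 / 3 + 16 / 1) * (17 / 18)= 17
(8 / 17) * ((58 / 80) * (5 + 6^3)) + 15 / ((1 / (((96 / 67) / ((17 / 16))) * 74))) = 8954203 / 5695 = 1572.29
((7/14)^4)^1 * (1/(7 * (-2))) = -1/224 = -0.00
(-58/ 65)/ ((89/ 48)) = -0.48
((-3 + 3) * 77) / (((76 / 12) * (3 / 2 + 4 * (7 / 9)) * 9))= 0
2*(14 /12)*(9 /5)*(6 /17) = 126 /85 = 1.48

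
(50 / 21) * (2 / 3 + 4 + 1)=850 / 63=13.49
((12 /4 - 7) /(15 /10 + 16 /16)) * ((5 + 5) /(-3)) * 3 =16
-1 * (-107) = 107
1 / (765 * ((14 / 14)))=1 / 765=0.00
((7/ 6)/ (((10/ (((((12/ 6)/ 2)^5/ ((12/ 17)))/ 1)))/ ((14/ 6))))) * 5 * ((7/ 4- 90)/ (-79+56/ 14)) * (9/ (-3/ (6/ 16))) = -294049/ 115200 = -2.55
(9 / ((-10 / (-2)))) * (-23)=-41.40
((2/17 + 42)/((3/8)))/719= 5728/36669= 0.16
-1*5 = -5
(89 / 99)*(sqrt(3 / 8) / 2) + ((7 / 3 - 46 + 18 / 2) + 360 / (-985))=-20704 / 591 + 89*sqrt(6) / 792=-34.76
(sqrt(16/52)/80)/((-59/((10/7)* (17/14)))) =-17* sqrt(13)/300664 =-0.00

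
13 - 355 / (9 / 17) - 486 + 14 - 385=-13631 / 9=-1514.56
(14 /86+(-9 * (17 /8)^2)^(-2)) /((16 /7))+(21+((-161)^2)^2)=3127322434591423201 /4654458288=671898262.07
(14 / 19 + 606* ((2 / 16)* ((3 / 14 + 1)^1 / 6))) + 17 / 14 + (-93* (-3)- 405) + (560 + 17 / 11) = 10599773 / 23408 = 452.83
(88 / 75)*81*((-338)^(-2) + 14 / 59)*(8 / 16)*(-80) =-1520141040 / 1685099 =-902.11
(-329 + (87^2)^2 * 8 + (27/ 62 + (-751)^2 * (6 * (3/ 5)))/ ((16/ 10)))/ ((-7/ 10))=-1139775168575/ 1736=-656552516.46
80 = 80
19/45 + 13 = 604/45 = 13.42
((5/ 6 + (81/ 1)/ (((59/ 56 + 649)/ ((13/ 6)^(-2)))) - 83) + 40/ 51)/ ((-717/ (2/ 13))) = 17017328005/ 974844418899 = 0.02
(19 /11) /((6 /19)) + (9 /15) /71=128353 /23430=5.48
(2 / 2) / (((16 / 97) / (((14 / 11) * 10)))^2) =11526025 / 1936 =5953.53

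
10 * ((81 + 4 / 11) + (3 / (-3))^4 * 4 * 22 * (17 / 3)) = 191410 / 33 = 5800.30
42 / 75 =14 / 25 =0.56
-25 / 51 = -0.49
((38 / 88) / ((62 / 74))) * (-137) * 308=-674177 / 31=-21747.65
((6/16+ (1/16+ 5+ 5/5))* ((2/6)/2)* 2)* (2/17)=103/408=0.25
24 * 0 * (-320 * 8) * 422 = 0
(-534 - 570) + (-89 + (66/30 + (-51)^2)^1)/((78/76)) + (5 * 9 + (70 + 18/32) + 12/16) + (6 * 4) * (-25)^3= -89649109/240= -373537.95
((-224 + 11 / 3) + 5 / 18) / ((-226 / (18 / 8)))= 3961 / 1808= 2.19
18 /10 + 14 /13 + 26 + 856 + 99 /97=5585584 /6305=885.90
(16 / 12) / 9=4 / 27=0.15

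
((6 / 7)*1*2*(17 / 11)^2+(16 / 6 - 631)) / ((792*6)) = -1586191 / 12074832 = -0.13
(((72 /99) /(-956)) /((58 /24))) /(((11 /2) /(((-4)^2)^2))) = -0.01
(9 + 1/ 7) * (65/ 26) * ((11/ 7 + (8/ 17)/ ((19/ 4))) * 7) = 267.28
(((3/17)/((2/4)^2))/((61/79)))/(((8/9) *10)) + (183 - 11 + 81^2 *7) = 956095393/20740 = 46099.10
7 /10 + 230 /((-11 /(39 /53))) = -85619 /5830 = -14.69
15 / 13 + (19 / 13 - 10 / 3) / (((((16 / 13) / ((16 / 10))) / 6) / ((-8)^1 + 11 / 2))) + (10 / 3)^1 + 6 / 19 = 61211 / 1482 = 41.30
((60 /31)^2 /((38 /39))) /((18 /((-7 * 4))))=-109200 /18259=-5.98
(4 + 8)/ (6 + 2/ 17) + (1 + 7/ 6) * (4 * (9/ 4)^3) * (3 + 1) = 41271/ 104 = 396.84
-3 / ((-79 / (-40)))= -120 / 79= -1.52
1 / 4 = 0.25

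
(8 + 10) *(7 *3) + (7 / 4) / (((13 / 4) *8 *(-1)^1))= 39305 / 104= 377.93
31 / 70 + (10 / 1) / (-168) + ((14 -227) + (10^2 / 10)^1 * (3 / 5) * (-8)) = -15637 / 60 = -260.62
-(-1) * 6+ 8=14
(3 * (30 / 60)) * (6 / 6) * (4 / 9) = 2 / 3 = 0.67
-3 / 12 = -1 / 4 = -0.25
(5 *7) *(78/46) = 1365/23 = 59.35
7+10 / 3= 31 / 3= 10.33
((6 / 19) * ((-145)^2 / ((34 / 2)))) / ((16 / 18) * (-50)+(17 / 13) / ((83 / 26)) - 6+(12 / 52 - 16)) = -1225042650 / 206404429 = -5.94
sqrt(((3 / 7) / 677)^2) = 3 / 4739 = 0.00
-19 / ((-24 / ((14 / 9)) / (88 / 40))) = 1463 / 540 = 2.71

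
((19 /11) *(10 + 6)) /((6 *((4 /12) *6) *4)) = 19 /33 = 0.58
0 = 0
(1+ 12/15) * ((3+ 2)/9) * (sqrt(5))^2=5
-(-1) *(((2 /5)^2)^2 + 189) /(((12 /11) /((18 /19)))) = 3898653 /23750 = 164.15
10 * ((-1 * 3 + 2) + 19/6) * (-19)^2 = 23465/3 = 7821.67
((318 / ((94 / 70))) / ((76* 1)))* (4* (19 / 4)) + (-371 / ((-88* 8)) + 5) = 2141757 / 33088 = 64.73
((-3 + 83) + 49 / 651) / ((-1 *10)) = -7447 / 930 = -8.01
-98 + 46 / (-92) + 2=-193 / 2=-96.50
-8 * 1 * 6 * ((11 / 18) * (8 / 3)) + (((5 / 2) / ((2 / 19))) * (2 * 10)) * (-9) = -4353.22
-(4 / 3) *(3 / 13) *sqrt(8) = -8 *sqrt(2) / 13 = -0.87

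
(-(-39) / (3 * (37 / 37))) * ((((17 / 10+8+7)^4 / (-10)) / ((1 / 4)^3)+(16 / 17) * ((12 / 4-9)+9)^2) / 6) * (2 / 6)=-171890061941 / 478125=-359508.63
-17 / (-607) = 0.03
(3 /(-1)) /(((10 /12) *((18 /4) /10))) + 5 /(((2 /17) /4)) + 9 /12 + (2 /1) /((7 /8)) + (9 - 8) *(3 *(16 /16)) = 4705 /28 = 168.04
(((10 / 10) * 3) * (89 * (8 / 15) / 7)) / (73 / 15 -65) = -1068 / 3157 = -0.34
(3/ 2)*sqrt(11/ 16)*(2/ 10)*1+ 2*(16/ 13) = 2.71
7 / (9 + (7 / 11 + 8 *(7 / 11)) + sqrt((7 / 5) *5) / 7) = 87318 / 183587 - 847 *sqrt(7) / 183587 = 0.46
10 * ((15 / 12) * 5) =125 / 2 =62.50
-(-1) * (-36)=-36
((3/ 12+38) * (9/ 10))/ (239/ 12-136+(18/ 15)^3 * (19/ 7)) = -722925/ 2339254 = -0.31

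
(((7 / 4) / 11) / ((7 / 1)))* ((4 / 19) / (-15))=-1 / 3135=-0.00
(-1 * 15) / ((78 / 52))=-10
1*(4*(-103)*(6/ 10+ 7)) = -15656/ 5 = -3131.20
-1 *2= -2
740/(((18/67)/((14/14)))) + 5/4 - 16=98629/36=2739.69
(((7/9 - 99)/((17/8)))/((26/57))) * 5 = -1520/3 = -506.67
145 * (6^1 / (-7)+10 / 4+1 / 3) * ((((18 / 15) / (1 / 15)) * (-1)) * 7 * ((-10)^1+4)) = 216630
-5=-5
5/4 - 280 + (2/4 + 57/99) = -36653/132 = -277.67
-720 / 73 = -9.86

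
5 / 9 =0.56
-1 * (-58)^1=58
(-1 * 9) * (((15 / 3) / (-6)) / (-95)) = -3 / 38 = -0.08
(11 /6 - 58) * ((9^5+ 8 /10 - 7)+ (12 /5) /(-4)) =-3316203.57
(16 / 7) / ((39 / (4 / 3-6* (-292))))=84160 / 819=102.76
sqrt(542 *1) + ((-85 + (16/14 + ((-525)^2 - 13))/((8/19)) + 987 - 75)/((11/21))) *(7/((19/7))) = 3226889.56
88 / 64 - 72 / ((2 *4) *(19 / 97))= -44.57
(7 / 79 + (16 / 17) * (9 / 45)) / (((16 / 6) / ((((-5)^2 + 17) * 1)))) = 117117 / 26860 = 4.36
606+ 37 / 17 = 608.18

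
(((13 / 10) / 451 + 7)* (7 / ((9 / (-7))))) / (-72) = 1547567 / 2922480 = 0.53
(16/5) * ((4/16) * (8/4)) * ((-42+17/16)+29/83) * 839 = -45222939/830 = -54485.47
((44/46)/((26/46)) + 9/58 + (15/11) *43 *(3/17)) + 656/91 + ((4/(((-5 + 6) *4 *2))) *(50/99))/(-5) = 171913457/8882874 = 19.35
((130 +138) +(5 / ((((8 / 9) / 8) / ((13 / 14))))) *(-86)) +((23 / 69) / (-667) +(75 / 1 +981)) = -31789894 / 14007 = -2269.57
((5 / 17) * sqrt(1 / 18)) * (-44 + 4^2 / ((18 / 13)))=-730 * sqrt(2) / 459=-2.25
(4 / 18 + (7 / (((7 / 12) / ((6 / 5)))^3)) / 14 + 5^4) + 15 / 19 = 4621595704 / 7331625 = 630.36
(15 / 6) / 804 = 5 / 1608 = 0.00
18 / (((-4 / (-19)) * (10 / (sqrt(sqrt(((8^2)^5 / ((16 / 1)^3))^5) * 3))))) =179306496 * sqrt(6) / 5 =87841884.55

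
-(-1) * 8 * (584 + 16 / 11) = 51520 / 11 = 4683.64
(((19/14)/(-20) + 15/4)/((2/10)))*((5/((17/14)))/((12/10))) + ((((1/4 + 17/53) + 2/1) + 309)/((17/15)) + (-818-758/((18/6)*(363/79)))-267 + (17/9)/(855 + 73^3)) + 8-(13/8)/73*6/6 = -7390155411096589/9308427533328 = -793.92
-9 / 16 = -0.56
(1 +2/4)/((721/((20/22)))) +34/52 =135217/206206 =0.66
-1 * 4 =-4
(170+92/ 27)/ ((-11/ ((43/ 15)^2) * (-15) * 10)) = 4328509/ 5011875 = 0.86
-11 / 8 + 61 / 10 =189 / 40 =4.72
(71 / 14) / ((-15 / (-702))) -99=138.34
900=900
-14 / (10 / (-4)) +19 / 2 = 151 / 10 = 15.10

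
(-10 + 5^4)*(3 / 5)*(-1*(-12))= 4428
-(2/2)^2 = -1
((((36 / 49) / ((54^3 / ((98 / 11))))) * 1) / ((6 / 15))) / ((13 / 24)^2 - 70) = -160 / 107323623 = -0.00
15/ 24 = 5/ 8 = 0.62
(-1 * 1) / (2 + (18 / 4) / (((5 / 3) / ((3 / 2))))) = -20 / 121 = -0.17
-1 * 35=-35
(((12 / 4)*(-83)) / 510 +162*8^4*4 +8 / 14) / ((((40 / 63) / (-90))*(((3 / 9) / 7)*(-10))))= 5372621459919 / 6800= 790091391.16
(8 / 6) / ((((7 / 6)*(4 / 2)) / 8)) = 32 / 7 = 4.57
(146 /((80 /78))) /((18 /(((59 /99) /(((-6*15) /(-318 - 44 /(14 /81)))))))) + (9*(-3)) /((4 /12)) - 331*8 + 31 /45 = -841473323 /311850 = -2698.33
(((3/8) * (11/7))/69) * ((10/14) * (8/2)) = 0.02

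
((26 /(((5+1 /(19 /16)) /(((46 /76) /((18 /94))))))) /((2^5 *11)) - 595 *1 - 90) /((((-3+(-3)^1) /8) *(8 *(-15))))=-240864827 /31648320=-7.61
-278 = -278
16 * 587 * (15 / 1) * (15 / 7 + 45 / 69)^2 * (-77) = -313810200000 / 3703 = -84744855.52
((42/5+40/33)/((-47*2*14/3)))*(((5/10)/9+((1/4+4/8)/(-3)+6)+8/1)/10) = -56303/1861200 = -0.03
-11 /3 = -3.67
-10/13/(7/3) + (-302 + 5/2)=-54569/182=-299.83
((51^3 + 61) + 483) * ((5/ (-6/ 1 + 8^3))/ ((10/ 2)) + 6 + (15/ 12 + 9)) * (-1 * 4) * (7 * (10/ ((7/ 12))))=-262878979800/ 253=-1039047350.99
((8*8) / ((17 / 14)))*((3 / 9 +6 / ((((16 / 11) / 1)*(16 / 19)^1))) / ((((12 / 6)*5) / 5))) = 14063 / 102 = 137.87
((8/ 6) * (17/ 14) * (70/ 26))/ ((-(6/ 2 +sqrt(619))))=17/ 793 - 17 * sqrt(619)/ 2379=-0.16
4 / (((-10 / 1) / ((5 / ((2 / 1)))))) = -1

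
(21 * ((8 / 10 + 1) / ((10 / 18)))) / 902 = 1701 / 22550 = 0.08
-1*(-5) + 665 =670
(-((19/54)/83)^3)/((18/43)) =-294937/1620645627024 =-0.00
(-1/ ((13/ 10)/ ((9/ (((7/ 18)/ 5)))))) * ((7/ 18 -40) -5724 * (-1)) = -6577650/ 13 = -505973.08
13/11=1.18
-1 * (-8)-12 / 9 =20 / 3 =6.67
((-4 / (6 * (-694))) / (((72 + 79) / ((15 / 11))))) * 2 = 0.00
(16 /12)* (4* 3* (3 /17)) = 48 /17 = 2.82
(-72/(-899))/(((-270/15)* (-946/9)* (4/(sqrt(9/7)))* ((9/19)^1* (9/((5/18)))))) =95* sqrt(7)/321471612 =0.00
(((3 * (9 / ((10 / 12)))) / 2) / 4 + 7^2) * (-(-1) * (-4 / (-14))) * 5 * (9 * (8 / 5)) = 38196 / 35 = 1091.31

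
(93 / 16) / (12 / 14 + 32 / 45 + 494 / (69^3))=1069296795 / 288780544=3.70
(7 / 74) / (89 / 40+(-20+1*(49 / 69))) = -9660 / 1742663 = -0.01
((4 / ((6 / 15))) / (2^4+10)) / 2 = 5 / 26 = 0.19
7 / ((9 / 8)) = 56 / 9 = 6.22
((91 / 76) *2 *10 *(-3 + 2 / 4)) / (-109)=2275 / 4142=0.55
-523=-523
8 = 8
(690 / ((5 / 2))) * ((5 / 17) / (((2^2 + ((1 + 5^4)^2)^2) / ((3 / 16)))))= 207 / 2088508471568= 0.00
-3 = -3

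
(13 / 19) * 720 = 9360 / 19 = 492.63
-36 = -36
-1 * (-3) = 3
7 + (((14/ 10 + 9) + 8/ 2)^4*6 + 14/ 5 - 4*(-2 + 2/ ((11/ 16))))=1773716871/ 6875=257995.18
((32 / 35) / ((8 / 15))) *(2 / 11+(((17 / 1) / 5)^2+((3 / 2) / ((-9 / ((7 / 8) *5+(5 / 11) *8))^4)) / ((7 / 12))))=630764233801 / 27548505600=22.90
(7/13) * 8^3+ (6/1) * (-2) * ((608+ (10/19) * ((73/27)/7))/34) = 61.03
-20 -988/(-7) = 848/7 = 121.14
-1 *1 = -1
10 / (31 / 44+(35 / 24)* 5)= 2640 / 2111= 1.25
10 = 10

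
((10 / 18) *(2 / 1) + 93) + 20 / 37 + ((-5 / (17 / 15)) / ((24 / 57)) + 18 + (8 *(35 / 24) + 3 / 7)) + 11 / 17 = 36430213 / 317016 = 114.92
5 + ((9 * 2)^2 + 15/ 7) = 2318/ 7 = 331.14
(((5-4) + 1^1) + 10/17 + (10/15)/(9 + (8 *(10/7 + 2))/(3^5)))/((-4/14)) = -818209/87839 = -9.31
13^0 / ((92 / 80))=20 / 23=0.87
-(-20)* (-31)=-620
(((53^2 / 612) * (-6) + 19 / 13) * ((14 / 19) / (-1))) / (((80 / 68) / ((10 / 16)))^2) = 4114901 / 758784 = 5.42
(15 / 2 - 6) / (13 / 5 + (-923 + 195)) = -0.00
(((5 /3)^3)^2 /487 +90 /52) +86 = 87.77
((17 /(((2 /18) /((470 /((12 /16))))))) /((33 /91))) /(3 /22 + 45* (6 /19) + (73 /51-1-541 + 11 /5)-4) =-28182008400 /56281837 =-500.73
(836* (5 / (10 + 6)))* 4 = 1045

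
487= 487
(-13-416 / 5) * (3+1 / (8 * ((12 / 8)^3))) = -39442 / 135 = -292.16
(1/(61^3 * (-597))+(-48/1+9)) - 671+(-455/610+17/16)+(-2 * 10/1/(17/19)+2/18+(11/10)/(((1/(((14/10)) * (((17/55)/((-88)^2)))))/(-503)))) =-731.96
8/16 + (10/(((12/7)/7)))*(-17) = -693.67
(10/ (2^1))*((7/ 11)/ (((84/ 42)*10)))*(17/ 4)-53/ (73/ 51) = -467041/ 12848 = -36.35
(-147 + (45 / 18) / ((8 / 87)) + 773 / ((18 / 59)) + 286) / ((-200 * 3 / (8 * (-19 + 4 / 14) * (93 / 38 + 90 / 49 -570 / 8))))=-201607109539 / 4468800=-45114.37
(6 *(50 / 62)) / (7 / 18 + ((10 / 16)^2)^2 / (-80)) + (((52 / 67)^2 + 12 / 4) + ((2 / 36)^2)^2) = 53703700552357085 / 3334371679103184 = 16.11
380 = 380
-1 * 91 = -91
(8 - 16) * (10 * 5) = -400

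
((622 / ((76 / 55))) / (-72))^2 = 292581025 / 7485696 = 39.09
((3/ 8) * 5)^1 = 15/ 8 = 1.88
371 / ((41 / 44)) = 16324 / 41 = 398.15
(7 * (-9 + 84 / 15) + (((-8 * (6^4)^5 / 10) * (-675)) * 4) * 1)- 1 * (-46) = 39486511152680140911 / 5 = 7897302230536028182.20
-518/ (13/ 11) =-5698/ 13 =-438.31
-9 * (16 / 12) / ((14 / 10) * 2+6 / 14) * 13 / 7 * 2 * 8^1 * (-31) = 386880 / 113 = 3423.72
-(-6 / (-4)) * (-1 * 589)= 1767 / 2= 883.50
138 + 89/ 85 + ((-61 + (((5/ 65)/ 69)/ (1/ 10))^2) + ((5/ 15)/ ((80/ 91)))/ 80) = 6832779205721/ 87541459200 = 78.05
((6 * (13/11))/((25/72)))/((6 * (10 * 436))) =117/149875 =0.00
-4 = -4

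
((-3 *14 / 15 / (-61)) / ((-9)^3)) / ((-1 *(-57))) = -14 / 12673665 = -0.00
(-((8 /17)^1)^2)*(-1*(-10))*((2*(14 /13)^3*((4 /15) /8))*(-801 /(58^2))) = 23444736 /533978653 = 0.04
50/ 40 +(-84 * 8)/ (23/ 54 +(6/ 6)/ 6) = -4531/ 4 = -1132.75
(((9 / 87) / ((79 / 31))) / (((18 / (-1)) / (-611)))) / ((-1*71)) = -18941 / 975966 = -0.02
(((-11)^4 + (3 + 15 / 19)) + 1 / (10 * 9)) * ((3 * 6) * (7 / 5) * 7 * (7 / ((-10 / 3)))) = -25768844661 / 4750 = -5425019.93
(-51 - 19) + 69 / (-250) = -17569 / 250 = -70.28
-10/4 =-5/2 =-2.50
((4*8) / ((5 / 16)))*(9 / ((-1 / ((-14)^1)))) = 64512 / 5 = 12902.40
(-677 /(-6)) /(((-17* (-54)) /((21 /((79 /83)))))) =393337 /145044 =2.71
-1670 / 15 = -111.33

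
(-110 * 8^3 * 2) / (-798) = 56320 / 399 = 141.15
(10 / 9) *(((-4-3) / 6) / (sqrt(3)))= -35 *sqrt(3) / 81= -0.75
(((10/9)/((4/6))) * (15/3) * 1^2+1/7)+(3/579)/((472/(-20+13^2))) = 16218217/1913016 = 8.48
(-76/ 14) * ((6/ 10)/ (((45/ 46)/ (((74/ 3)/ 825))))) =-129352/ 1299375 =-0.10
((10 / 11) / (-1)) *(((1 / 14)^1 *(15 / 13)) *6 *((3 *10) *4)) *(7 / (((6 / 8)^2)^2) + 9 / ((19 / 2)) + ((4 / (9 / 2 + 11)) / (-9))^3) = -19039646972000 / 15298065783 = -1244.58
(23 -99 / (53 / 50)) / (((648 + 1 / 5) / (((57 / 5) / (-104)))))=2337 / 196312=0.01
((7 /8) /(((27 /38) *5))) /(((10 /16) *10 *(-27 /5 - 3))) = -19 /4050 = -0.00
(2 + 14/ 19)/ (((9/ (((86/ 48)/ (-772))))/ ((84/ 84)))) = -559/ 792072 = -0.00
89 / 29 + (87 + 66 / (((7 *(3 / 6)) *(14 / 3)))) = 133730 / 1421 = 94.11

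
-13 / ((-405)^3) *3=13 / 22143375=0.00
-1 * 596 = -596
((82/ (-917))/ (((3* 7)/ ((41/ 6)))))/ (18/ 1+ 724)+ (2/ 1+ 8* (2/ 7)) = 183710099/ 42866082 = 4.29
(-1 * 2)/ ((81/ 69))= -46/ 27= -1.70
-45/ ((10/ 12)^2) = -324/ 5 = -64.80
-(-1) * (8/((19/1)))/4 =2/19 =0.11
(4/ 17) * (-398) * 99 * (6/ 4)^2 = -354618/ 17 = -20859.88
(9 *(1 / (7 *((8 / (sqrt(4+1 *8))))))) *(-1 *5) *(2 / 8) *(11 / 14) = -495 *sqrt(3) / 1568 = -0.55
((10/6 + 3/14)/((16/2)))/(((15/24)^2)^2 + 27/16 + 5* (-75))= -20224/32097723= -0.00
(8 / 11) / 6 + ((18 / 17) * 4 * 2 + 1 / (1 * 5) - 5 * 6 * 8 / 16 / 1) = -17414 / 2805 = -6.21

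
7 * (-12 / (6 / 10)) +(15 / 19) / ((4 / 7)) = -10535 / 76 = -138.62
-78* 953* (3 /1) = -223002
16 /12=4 /3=1.33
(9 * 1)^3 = 729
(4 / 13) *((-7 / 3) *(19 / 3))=-532 / 117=-4.55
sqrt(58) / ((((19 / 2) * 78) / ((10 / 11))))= 10 * sqrt(58) / 8151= 0.01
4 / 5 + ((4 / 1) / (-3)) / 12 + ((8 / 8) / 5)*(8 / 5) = 227 / 225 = 1.01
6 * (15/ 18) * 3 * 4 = 60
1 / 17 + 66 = 1123 / 17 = 66.06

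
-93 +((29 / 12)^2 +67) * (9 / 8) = -1415 / 128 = -11.05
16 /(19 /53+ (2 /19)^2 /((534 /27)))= 27245392 /611405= 44.56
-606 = -606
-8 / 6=-4 / 3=-1.33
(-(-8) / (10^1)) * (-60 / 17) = -48 / 17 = -2.82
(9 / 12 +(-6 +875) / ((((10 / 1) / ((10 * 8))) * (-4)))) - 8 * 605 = -6577.25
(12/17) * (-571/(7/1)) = -6852/119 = -57.58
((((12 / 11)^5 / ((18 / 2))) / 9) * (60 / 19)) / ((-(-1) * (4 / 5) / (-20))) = -4608000 / 3059969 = -1.51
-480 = -480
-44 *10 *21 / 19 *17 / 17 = -9240 / 19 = -486.32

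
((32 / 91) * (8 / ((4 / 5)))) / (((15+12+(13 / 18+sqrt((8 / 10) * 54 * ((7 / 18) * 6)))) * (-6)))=-2395200 / 98435519+103680 * sqrt(70) / 98435519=-0.02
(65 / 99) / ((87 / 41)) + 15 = 131860 / 8613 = 15.31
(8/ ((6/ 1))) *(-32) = -128/ 3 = -42.67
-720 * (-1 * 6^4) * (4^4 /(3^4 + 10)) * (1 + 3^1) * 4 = 3822059520 /91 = 42000654.07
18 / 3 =6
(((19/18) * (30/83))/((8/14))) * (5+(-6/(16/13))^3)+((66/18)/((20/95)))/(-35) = -1329947389/17848320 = -74.51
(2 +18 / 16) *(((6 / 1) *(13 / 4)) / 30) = 65 / 32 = 2.03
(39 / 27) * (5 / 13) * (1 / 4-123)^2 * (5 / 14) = 6027025 / 2016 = 2989.60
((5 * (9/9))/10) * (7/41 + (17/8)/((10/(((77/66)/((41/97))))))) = 14903/39360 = 0.38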